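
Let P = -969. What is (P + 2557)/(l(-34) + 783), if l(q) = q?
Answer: 1588/749 ≈ 2.1202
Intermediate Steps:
(P + 2557)/(l(-34) + 783) = (-969 + 2557)/(-34 + 783) = 1588/749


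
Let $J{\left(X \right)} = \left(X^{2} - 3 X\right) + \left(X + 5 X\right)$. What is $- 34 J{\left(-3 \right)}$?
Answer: $0$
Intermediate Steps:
$J{\left(X \right)} = X^{2} + 3 X$ ($J{\left(X \right)} = \left(X^{2} - 3 X\right) + 6 X = X^{2} + 3 X$)
$- 34 J{\left(-3 \right)} = - 34 \left(- 3 \left(3 - 3\right)\right) = - 34 \left(\left(-3\right) 0\right) = \left(-34\right) 0 = 0$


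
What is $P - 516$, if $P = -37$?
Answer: $-553$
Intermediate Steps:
$P - 516 = -37 - 516 = -553$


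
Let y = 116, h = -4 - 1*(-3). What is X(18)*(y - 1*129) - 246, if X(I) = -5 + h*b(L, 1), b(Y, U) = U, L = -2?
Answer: -168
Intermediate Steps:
h = -1 (h = -4 + 3 = -1)
X(I) = -6 (X(I) = -5 - 1*1 = -5 - 1 = -6)
X(18)*(y - 1*129) - 246 = -6*(116 - 1*129) - 246 = -6*(116 - 129) - 246 = -6*(-13) - 246 = 78 - 246 = -168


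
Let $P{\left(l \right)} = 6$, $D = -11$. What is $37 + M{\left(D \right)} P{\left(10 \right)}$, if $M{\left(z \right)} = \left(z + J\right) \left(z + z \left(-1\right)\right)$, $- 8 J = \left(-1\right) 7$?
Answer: $37$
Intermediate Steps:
$J = \frac{7}{8}$ ($J = - \frac{\left(-1\right) 7}{8} = \left(- \frac{1}{8}\right) \left(-7\right) = \frac{7}{8} \approx 0.875$)
$M{\left(z \right)} = 0$ ($M{\left(z \right)} = \left(z + \frac{7}{8}\right) \left(z + z \left(-1\right)\right) = \left(\frac{7}{8} + z\right) \left(z - z\right) = \left(\frac{7}{8} + z\right) 0 = 0$)
$37 + M{\left(D \right)} P{\left(10 \right)} = 37 + 0 \cdot 6 = 37 + 0 = 37$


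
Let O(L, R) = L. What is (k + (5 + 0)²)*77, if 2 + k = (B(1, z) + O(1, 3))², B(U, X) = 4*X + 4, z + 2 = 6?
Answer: 35728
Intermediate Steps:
z = 4 (z = -2 + 6 = 4)
B(U, X) = 4 + 4*X
k = 439 (k = -2 + ((4 + 4*4) + 1)² = -2 + ((4 + 16) + 1)² = -2 + (20 + 1)² = -2 + 21² = -2 + 441 = 439)
(k + (5 + 0)²)*77 = (439 + (5 + 0)²)*77 = (439 + 5²)*77 = (439 + 25)*77 = 464*77 = 35728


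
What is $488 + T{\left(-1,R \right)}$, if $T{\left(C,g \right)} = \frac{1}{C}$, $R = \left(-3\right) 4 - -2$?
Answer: $487$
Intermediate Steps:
$R = -10$ ($R = -12 + 2 = -10$)
$488 + T{\left(-1,R \right)} = 488 + \frac{1}{-1} = 488 - 1 = 487$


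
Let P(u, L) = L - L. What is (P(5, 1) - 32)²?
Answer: 1024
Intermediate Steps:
P(u, L) = 0
(P(5, 1) - 32)² = (0 - 32)² = (-32)² = 1024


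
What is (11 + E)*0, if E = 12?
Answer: 0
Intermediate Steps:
(11 + E)*0 = (11 + 12)*0 = 23*0 = 0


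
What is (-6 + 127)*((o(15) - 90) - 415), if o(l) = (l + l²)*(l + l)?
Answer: 810095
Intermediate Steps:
o(l) = 2*l*(l + l²) (o(l) = (l + l²)*(2*l) = 2*l*(l + l²))
(-6 + 127)*((o(15) - 90) - 415) = (-6 + 127)*((2*15²*(1 + 15) - 90) - 415) = 121*((2*225*16 - 90) - 415) = 121*((7200 - 90) - 415) = 121*(7110 - 415) = 121*6695 = 810095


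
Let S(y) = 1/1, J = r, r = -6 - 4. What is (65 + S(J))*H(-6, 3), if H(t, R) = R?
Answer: 198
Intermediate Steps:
r = -10
J = -10
S(y) = 1
(65 + S(J))*H(-6, 3) = (65 + 1)*3 = 66*3 = 198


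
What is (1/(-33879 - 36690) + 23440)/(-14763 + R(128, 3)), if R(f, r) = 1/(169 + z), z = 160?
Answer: -544211191111/342755467794 ≈ -1.5878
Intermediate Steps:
R(f, r) = 1/329 (R(f, r) = 1/(169 + 160) = 1/329)
(1/(-33879 - 36690) + 23440)/(-14763 + R(128, 3)) = (1/(-33879 - 36690) + 23440)/(-14763 + 1/329) = (1/(-70569) + 23440)/(-4857026/329) = (-1/70569 + 23440)*(-329/4857026) = (1654137359/70569)*(-329/4857026) = -544211191111/342755467794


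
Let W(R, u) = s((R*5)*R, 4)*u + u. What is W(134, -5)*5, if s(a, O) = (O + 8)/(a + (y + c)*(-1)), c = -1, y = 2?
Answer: -2244775/89779 ≈ -25.003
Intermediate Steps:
s(a, O) = (8 + O)/(-1 + a) (s(a, O) = (O + 8)/(a + (2 - 1)*(-1)) = (8 + O)/(a + 1*(-1)) = (8 + O)/(a - 1) = (8 + O)/(-1 + a))
W(R, u) = u + 12*u/(-1 + 5*R²) (W(R, u) = ((8 + 4)/(-1 + (R*5)*R))*u + u = (12/(-1 + (5*R)*R))*u + u = (12/(-1 + 5*R²))*u + u = 12*u/(-1 + 5*R²) + u = u + 12*u/(-1 + 5*R²))
W(134, -5)*5 = -5*(11 + 5*134²)/(-1 + 5*134²)*5 = -5*(11 + 5*17956)/(-1 + 5*17956)*5 = -5*(11 + 89780)/(-1 + 89780)*5 = -5*89791/89779*5 = -5*1/89779*89791*5 = -448955/89779*5 = -2244775/89779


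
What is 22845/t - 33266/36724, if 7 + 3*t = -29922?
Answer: -1756248727/549556298 ≈ -3.1958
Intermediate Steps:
t = -29929/3 (t = -7/3 + (⅓)*(-29922) = -7/3 - 9974 = -29929/3 ≈ -9976.3)
22845/t - 33266/36724 = 22845/(-29929/3) - 33266/36724 = 22845*(-3/29929) - 33266*1/36724 = -68535/29929 - 16633/18362 = -1756248727/549556298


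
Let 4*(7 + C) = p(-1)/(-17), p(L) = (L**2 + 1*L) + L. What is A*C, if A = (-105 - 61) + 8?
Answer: 37525/34 ≈ 1103.7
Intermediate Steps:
A = -158 (A = -166 + 8 = -158)
p(L) = L**2 + 2*L (p(L) = (L**2 + L) + L = (L + L**2) + L = L**2 + 2*L)
C = -475/68 (C = -7 + (-(2 - 1)/(-17))/4 = -7 + (-1*1*(-1/17))/4 = -7 + (-1*(-1/17))/4 = -7 + (1/4)*(1/17) = -7 + 1/68 = -475/68 ≈ -6.9853)
A*C = -158*(-475/68) = 37525/34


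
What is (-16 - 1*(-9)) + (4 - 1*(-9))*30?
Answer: 383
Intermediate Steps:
(-16 - 1*(-9)) + (4 - 1*(-9))*30 = (-16 + 9) + (4 + 9)*30 = -7 + 13*30 = -7 + 390 = 383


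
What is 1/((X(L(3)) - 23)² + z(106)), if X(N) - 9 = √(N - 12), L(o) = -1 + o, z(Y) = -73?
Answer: I/(28*√10 + 113*I) ≈ 0.005483 + 0.0042964*I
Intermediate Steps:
X(N) = 9 + √(-12 + N) (X(N) = 9 + √(N - 12) = 9 + √(-12 + N))
1/((X(L(3)) - 23)² + z(106)) = 1/(((9 + √(-12 + (-1 + 3))) - 23)² - 73) = 1/(((9 + √(-12 + 2)) - 23)² - 73) = 1/(((9 + √(-10)) - 23)² - 73) = 1/(((9 + I*√10) - 23)² - 73) = 1/((-14 + I*√10)² - 73) = 1/(-73 + (-14 + I*√10)²)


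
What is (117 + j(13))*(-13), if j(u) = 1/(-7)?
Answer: -10634/7 ≈ -1519.1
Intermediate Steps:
j(u) = -1/7
(117 + j(13))*(-13) = (117 - 1/7)*(-13) = (818/7)*(-13) = -10634/7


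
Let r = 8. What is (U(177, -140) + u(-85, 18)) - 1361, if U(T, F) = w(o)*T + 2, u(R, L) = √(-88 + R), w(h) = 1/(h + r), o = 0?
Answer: -10695/8 + I*√173 ≈ -1336.9 + 13.153*I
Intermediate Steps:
w(h) = 1/(8 + h) (w(h) = 1/(h + 8) = 1/(8 + h))
U(T, F) = 2 + T/8 (U(T, F) = T/(8 + 0) + 2 = T/8 + 2 = 2 + T/8)
(U(177, -140) + u(-85, 18)) - 1361 = ((2 + (⅛)*177) + √(-88 - 85)) - 1361 = ((2 + 177/8) + √(-173)) - 1361 = (193/8 + I*√173) - 1361 = -10695/8 + I*√173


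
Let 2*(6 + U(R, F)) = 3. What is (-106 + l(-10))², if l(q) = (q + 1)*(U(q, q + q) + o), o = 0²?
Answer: 17161/4 ≈ 4290.3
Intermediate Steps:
U(R, F) = -9/2 (U(R, F) = -6 + (½)*3 = -6 + 3/2 = -9/2)
o = 0
l(q) = -9/2 - 9*q/2 (l(q) = (q + 1)*(-9/2 + 0) = (1 + q)*(-9/2) = -9/2 - 9*q/2)
(-106 + l(-10))² = (-106 + (-9/2 - 9/2*(-10)))² = (-106 + (-9/2 + 45))² = (-106 + 81/2)² = (-131/2)² = 17161/4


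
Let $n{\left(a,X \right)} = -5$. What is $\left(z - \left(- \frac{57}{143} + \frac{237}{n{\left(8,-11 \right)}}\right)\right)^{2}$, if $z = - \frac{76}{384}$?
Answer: $\frac{10675321170721}{4711449600} \approx 2265.8$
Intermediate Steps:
$z = - \frac{19}{96}$ ($z = \left(-76\right) \frac{1}{384} = - \frac{19}{96} \approx -0.19792$)
$\left(z - \left(- \frac{57}{143} + \frac{237}{n{\left(8,-11 \right)}}\right)\right)^{2} = \left(- \frac{19}{96} - \left(- \frac{237}{5} - \frac{57}{143}\right)\right)^{2} = \left(- \frac{19}{96} - - \frac{34176}{715}\right)^{2} = \left(- \frac{19}{96} + \left(\frac{237}{5} + \frac{57}{143}\right)\right)^{2} = \left(- \frac{19}{96} + \frac{34176}{715}\right)^{2} = \left(\frac{3267311}{68640}\right)^{2} = \frac{10675321170721}{4711449600}$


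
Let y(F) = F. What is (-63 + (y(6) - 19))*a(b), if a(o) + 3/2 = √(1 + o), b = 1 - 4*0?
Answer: 114 - 76*√2 ≈ 6.5198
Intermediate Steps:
b = 1 (b = 1 + 0 = 1)
a(o) = -3/2 + √(1 + o)
(-63 + (y(6) - 19))*a(b) = (-63 + (6 - 19))*(-3/2 + √(1 + 1)) = (-63 - 13)*(-3/2 + √2) = -76*(-3/2 + √2) = 114 - 76*√2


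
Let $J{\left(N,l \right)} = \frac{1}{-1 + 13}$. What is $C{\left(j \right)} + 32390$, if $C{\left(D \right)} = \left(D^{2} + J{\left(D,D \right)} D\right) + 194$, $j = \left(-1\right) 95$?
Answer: $\frac{499213}{12} \approx 41601.0$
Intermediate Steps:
$j = -95$
$J{\left(N,l \right)} = \frac{1}{12}$
$C{\left(D \right)} = 194 + D^{2} + \frac{D}{12}$ ($C{\left(D \right)} = \left(D^{2} + \frac{D}{12}\right) + 194 = 194 + D^{2} + \frac{D}{12}$)
$C{\left(j \right)} + 32390 = \left(194 + \left(-95\right)^{2} + \frac{1}{12} \left(-95\right)\right) + 32390 = \left(194 + 9025 - \frac{95}{12}\right) + 32390 = \frac{110533}{12} + 32390 = \frac{499213}{12}$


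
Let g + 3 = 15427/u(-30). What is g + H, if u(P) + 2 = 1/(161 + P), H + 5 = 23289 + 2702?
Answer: 4760626/261 ≈ 18240.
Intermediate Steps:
H = 25986 (H = -5 + (23289 + 2702) = -5 + 25991 = 25986)
u(P) = -2 + 1/(161 + P)
g = -2021720/261 (g = -3 + 15427/(((-321 - 2*(-30))/(161 - 30))) = -3 + 15427/(((-321 + 60)/131)) = -3 + 15427/(((1/131)*(-261))) = -3 + 15427/(-261/131) = -3 + 15427*(-131/261) = -3 - 2020937/261 = -2021720/261 ≈ -7746.1)
g + H = -2021720/261 + 25986 = 4760626/261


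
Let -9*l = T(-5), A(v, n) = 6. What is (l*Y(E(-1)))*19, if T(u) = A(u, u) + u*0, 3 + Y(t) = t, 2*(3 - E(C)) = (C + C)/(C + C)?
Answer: 19/3 ≈ 6.3333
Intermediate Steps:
E(C) = 5/2 (E(C) = 3 - (C + C)/(2*(C + C)) = 3 - 2*C/(2*(2*C)) = 3 - 2*C*1/(2*C)/2 = 3 - ½*1 = 3 - ½ = 5/2)
Y(t) = -3 + t
T(u) = 6 (T(u) = 6 + u*0 = 6 + 0 = 6)
l = -⅔ (l = -⅑*6 = -⅔ ≈ -0.66667)
(l*Y(E(-1)))*19 = -2*(-3 + 5/2)/3*19 = -⅔*(-½)*19 = (⅓)*19 = 19/3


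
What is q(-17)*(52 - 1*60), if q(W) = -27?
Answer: 216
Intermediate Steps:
q(-17)*(52 - 1*60) = -27*(52 - 1*60) = -27*(52 - 60) = -27*(-8) = 216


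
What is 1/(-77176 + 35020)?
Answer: -1/42156 ≈ -2.3721e-5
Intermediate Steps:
1/(-77176 + 35020) = 1/(-42156) = -1/42156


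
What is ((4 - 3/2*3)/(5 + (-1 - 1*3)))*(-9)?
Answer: 9/2 ≈ 4.5000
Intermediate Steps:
((4 - 3/2*3)/(5 + (-1 - 1*3)))*(-9) = ((4 - 3*1/2*3)/(5 + (-1 - 3)))*(-9) = ((4 - 3/2*3)/(5 - 4))*(-9) = ((4 - 9/2)/1)*(-9) = (1*(-1/2))*(-9) = -1/2*(-9) = 9/2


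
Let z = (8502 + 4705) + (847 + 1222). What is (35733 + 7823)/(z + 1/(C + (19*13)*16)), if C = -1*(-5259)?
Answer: 401194316/140707237 ≈ 2.8513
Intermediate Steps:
z = 15276 (z = 13207 + 2069 = 15276)
C = 5259
(35733 + 7823)/(z + 1/(C + (19*13)*16)) = (35733 + 7823)/(15276 + 1/(5259 + (19*13)*16)) = 43556/(15276 + 1/(5259 + 247*16)) = 43556/(15276 + 1/(5259 + 3952)) = 43556/(15276 + 1/9211) = 43556/(140707237/9211) = 43556*(9211/140707237) = 401194316/140707237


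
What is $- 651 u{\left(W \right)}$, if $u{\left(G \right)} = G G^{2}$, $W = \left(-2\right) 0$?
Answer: $0$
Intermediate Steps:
$W = 0$
$u{\left(G \right)} = G^{3}$
$- 651 u{\left(W \right)} = - 651 \cdot 0^{3} = \left(-651\right) 0 = 0$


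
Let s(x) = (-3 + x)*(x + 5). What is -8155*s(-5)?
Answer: 0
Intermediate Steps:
s(x) = (-3 + x)*(5 + x)
-8155*s(-5) = -8155*(-15 + (-5)² + 2*(-5)) = -8155*(-15 + 25 - 10) = -8155*0 = -1631*0 = 0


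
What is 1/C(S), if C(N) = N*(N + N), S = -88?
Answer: 1/15488 ≈ 6.4566e-5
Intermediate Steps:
C(N) = 2*N² (C(N) = N*(2*N) = 2*N²)
1/C(S) = 1/(2*(-88)²) = 1/(2*7744) = 1/15488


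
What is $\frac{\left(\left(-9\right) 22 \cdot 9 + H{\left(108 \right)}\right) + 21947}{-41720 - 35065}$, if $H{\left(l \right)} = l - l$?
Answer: $- \frac{4033}{15357} \approx -0.26262$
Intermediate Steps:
$H{\left(l \right)} = 0$
$\frac{\left(\left(-9\right) 22 \cdot 9 + H{\left(108 \right)}\right) + 21947}{-41720 - 35065} = \frac{\left(\left(-9\right) 22 \cdot 9 + 0\right) + 21947}{-41720 - 35065} = \frac{\left(\left(-198\right) 9 + 0\right) + 21947}{-76785} = \left(\left(-1782 + 0\right) + 21947\right) \left(- \frac{1}{76785}\right) = \left(-1782 + 21947\right) \left(- \frac{1}{76785}\right) = 20165 \left(- \frac{1}{76785}\right) = - \frac{4033}{15357}$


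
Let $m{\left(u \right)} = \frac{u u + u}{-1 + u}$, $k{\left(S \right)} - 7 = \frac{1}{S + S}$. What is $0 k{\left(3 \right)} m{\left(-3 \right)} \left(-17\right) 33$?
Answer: $0$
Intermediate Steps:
$k{\left(S \right)} = 7 + \frac{1}{2 S}$ ($k{\left(S \right)} = 7 + \frac{1}{S + S} = 7 + \frac{1}{2 S}$)
$m{\left(u \right)} = \frac{u + u^{2}}{-1 + u}$ ($m{\left(u \right)} = \frac{u^{2} + u}{-1 + u} = \frac{u + u^{2}}{-1 + u}$)
$0 k{\left(3 \right)} m{\left(-3 \right)} \left(-17\right) 33 = 0 \left(7 + \frac{1}{2 \cdot 3}\right) \left(- \frac{3 \left(1 - 3\right)}{-1 - 3}\right) \left(-17\right) 33 = 0 \left(7 + \frac{1}{2} \cdot \frac{1}{3}\right) \left(\left(-3\right) \frac{1}{-4} \left(-2\right)\right) \left(-17\right) 33 = 0 \left(7 + \frac{1}{6}\right) \left(\left(-3\right) \left(- \frac{1}{4}\right) \left(-2\right)\right) \left(-17\right) 33 = 0 \cdot \frac{43}{6} \left(- \frac{3}{2}\right) \left(-17\right) 33 = 0 \left(- \frac{3}{2}\right) \left(-17\right) 33 = 0 \left(-17\right) 33 = 0 \cdot 33 = 0$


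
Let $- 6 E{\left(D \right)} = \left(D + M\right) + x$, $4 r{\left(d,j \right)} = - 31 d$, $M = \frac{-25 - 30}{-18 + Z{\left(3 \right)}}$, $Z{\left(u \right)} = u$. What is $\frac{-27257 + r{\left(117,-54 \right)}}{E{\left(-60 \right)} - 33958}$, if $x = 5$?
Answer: $\frac{202779}{244436} \approx 0.82958$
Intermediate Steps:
$M = \frac{11}{3}$ ($M = \frac{-25 - 30}{-18 + 3} = - \frac{55}{-15} = \left(-55\right) \left(- \frac{1}{15}\right) = \frac{11}{3} \approx 3.6667$)
$r{\left(d,j \right)} = - \frac{31 d}{4}$ ($r{\left(d,j \right)} = \frac{\left(-31\right) d}{4} = - \frac{31 d}{4}$)
$E{\left(D \right)} = - \frac{13}{9} - \frac{D}{6}$ ($E{\left(D \right)} = - \frac{\left(D + \frac{11}{3}\right) + 5}{6} = - \frac{\left(\frac{11}{3} + D\right) + 5}{6} = - \frac{\frac{26}{3} + D}{6} = - \frac{13}{9} - \frac{D}{6}$)
$\frac{-27257 + r{\left(117,-54 \right)}}{E{\left(-60 \right)} - 33958} = \frac{-27257 - \frac{3627}{4}}{\left(- \frac{13}{9} - -10\right) - 33958} = \frac{-27257 - \frac{3627}{4}}{\left(- \frac{13}{9} + 10\right) - 33958} = - \frac{112655}{4 \left(\frac{77}{9} - 33958\right)} = - \frac{112655}{4 \left(- \frac{305545}{9}\right)} = \left(- \frac{112655}{4}\right) \left(- \frac{9}{305545}\right) = \frac{202779}{244436}$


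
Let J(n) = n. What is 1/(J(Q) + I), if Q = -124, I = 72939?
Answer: 1/72815 ≈ 1.3733e-5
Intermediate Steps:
1/(J(Q) + I) = 1/(-124 + 72939) = 1/72815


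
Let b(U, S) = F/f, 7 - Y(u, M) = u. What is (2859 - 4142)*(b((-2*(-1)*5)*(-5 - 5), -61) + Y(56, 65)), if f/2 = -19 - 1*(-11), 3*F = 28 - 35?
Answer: 3008635/48 ≈ 62680.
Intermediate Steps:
F = -7/3 (F = (28 - 35)/3 = (1/3)*(-7) = -7/3 ≈ -2.3333)
Y(u, M) = 7 - u
f = -16 (f = 2*(-19 - 1*(-11)) = 2*(-19 + 11) = 2*(-8) = -16)
b(U, S) = 7/48 (b(U, S) = -7/3/(-16) = -7/3*(-1/16) = 7/48)
(2859 - 4142)*(b((-2*(-1)*5)*(-5 - 5), -61) + Y(56, 65)) = (2859 - 4142)*(7/48 + (7 - 1*56)) = -1283*(7/48 + (7 - 56)) = -1283*(7/48 - 49) = -1283*(-2345/48) = 3008635/48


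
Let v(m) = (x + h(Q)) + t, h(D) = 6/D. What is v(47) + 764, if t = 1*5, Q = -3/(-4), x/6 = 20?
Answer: 897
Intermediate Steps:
x = 120 (x = 6*20 = 120)
Q = 3/4 (Q = -3*(-1/4) = 3/4 ≈ 0.75000)
t = 5
v(m) = 133 (v(m) = (120 + 6/(3/4)) + 5 = (120 + 6*(4/3)) + 5 = (120 + 8) + 5 = 128 + 5 = 133)
v(47) + 764 = 133 + 764 = 897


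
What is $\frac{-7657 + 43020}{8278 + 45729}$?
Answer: $\frac{35363}{54007} \approx 0.65479$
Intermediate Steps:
$\frac{-7657 + 43020}{8278 + 45729} = \frac{35363}{54007}$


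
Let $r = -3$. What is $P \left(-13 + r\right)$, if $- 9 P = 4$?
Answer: $\frac{64}{9} \approx 7.1111$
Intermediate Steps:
$P = - \frac{4}{9}$ ($P = \left(- \frac{1}{9}\right) 4 = - \frac{4}{9} \approx -0.44444$)
$P \left(-13 + r\right) = - \frac{4 \left(-13 - 3\right)}{9} = \left(- \frac{4}{9}\right) \left(-16\right) = \frac{64}{9}$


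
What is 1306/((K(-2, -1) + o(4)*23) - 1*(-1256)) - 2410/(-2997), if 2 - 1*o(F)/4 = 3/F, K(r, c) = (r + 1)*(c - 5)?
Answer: 29764/16983 ≈ 1.7526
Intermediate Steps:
K(r, c) = (1 + r)*(-5 + c)
o(F) = 8 - 12/F
1306/((K(-2, -1) + o(4)*23) - 1*(-1256)) - 2410/(-2997) = 1306/(((-5 - 1 - 5*(-2) - 1*(-2)) + (8 - 12/4)*23) - 1*(-1256)) - 2410/(-2997) = 1306/(((-5 - 1 + 10 + 2) + (8 - 12*¼)*23) + 1256) - 2410*(-1/2997) = 1306/((6 + (8 - 3)*23) + 1256) + 2410/2997 = 1306/((6 + 5*23) + 1256) + 2410/2997 = 1306/((6 + 115) + 1256) + 2410/2997 = 1306/(121 + 1256) + 2410/2997 = 1306/1377 + 2410/2997 = 29764/16983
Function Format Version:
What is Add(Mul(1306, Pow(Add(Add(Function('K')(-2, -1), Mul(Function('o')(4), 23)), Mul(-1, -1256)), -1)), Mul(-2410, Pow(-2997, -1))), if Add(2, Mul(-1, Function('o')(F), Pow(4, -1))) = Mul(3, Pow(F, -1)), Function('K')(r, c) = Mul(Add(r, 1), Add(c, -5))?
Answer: Rational(29764, 16983) ≈ 1.7526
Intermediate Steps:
Function('K')(r, c) = Mul(Add(1, r), Add(-5, c))
Function('o')(F) = Add(8, Mul(-12, Pow(F, -1))) (Function('o')(F) = Add(8, Mul(-4, Mul(3, Pow(F, -1)))) = Add(8, Mul(-12, Pow(F, -1))))
Add(Mul(1306, Pow(Add(Add(Function('K')(-2, -1), Mul(Function('o')(4), 23)), Mul(-1, -1256)), -1)), Mul(-2410, Pow(-2997, -1))) = Add(Mul(1306, Pow(Add(Add(Add(-5, -1, Mul(-5, -2), Mul(-1, -2)), Mul(Add(8, Mul(-12, Pow(4, -1))), 23)), Mul(-1, -1256)), -1)), Mul(-2410, Pow(-2997, -1))) = Add(Mul(1306, Pow(Add(Add(Add(-5, -1, 10, 2), Mul(Add(8, Mul(-12, Rational(1, 4))), 23)), 1256), -1)), Mul(-2410, Rational(-1, 2997))) = Add(Mul(1306, Pow(Add(Add(6, Mul(Add(8, -3), 23)), 1256), -1)), Rational(2410, 2997)) = Add(Mul(1306, Pow(Add(Add(6, Mul(5, 23)), 1256), -1)), Rational(2410, 2997)) = Add(Mul(1306, Pow(Add(Add(6, 115), 1256), -1)), Rational(2410, 2997)) = Add(Mul(1306, Pow(Add(121, 1256), -1)), Rational(2410, 2997)) = Add(Mul(1306, Pow(1377, -1)), Rational(2410, 2997)) = Add(Mul(1306, Rational(1, 1377)), Rational(2410, 2997)) = Add(Rational(1306, 1377), Rational(2410, 2997)) = Rational(29764, 16983)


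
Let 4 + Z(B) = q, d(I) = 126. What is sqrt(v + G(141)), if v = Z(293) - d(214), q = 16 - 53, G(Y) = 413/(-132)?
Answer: I*sqrt(741081)/66 ≈ 13.043*I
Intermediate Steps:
G(Y) = -413/132 (G(Y) = 413*(-1/132) = -413/132)
q = -37
Z(B) = -41 (Z(B) = -4 - 37 = -41)
v = -167 (v = -41 - 1*126 = -41 - 126 = -167)
sqrt(v + G(141)) = sqrt(-167 - 413/132) = sqrt(-22457/132) = I*sqrt(741081)/66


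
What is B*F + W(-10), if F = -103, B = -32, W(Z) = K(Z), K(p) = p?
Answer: 3286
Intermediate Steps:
W(Z) = Z
B*F + W(-10) = -32*(-103) - 10 = 3296 - 10 = 3286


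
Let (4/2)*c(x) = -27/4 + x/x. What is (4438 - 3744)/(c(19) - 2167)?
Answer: -5552/17359 ≈ -0.31983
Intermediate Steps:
c(x) = -23/8 (c(x) = (-27/4 + x/x)/2 = (-27*1/4 + 1)/2 = (-27/4 + 1)/2 = (1/2)*(-23/4) = -23/8)
(4438 - 3744)/(c(19) - 2167) = (4438 - 3744)/(-23/8 - 2167) = 694/(-17359/8) = 694*(-8/17359) = -5552/17359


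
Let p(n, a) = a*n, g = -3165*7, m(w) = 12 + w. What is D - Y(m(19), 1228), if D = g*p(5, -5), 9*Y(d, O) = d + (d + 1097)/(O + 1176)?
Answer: 2995890962/5409 ≈ 5.5387e+5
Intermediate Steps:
g = -22155
Y(d, O) = d/9 + (1097 + d)/(9*(1176 + O)) (Y(d, O) = (d + (d + 1097)/(O + 1176))/9 = (d + (1097 + d)/(1176 + O))/9 = d/9 + (1097 + d)/(9*(1176 + O)))
D = 553875 (D = -(-110775)*5 = -22155*(-25) = 553875)
D - Y(m(19), 1228) = 553875 - (1097 + 1177*(12 + 19) + 1228*(12 + 19))/(9*(1176 + 1228)) = 553875 - (1097 + 1177*31 + 1228*31)/(9*2404) = 553875 - (1097 + 36487 + 38068)/(9*2404) = 553875 - 75652/(9*2404) = 553875 - 1*18913/5409 = 553875 - 18913/5409 = 2995890962/5409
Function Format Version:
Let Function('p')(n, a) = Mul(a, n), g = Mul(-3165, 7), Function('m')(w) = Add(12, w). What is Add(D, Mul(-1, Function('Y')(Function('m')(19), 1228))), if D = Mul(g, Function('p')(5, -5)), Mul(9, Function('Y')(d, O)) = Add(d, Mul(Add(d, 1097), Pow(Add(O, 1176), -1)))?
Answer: Rational(2995890962, 5409) ≈ 5.5387e+5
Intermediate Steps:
g = -22155
Function('Y')(d, O) = Add(Mul(Rational(1, 9), d), Mul(Rational(1, 9), Pow(Add(1176, O), -1), Add(1097, d))) (Function('Y')(d, O) = Mul(Rational(1, 9), Add(d, Mul(Add(d, 1097), Pow(Add(O, 1176), -1)))) = Mul(Rational(1, 9), Add(d, Mul(Add(1097, d), Pow(Add(1176, O), -1)))) = Mul(Rational(1, 9), Add(d, Mul(Pow(Add(1176, O), -1), Add(1097, d)))) = Add(Mul(Rational(1, 9), d), Mul(Rational(1, 9), Pow(Add(1176, O), -1), Add(1097, d))))
D = 553875 (D = Mul(-22155, Mul(-5, 5)) = Mul(-22155, -25) = 553875)
Add(D, Mul(-1, Function('Y')(Function('m')(19), 1228))) = Add(553875, Mul(-1, Mul(Rational(1, 9), Pow(Add(1176, 1228), -1), Add(1097, Mul(1177, Add(12, 19)), Mul(1228, Add(12, 19)))))) = Add(553875, Mul(-1, Mul(Rational(1, 9), Pow(2404, -1), Add(1097, Mul(1177, 31), Mul(1228, 31))))) = Add(553875, Mul(-1, Mul(Rational(1, 9), Rational(1, 2404), Add(1097, 36487, 38068)))) = Add(553875, Mul(-1, Mul(Rational(1, 9), Rational(1, 2404), 75652))) = Add(553875, Mul(-1, Rational(18913, 5409))) = Add(553875, Rational(-18913, 5409)) = Rational(2995890962, 5409)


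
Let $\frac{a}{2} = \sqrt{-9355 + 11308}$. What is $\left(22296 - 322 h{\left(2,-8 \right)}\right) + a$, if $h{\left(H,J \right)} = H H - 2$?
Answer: $21652 + 6 \sqrt{217} \approx 21740.0$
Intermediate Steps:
$h{\left(H,J \right)} = -2 + H^{2}$ ($h{\left(H,J \right)} = H^{2} - 2 = -2 + H^{2}$)
$a = 6 \sqrt{217}$ ($a = 2 \sqrt{-9355 + 11308} = 2 \sqrt{1953} = 2 \cdot 3 \sqrt{217} = 6 \sqrt{217} \approx 88.385$)
$\left(22296 - 322 h{\left(2,-8 \right)}\right) + a = \left(22296 - 322 \left(-2 + 2^{2}\right)\right) + 6 \sqrt{217} = \left(22296 - 322 \left(-2 + 4\right)\right) + 6 \sqrt{217} = \left(22296 - 644\right) + 6 \sqrt{217} = 21652 + 6 \sqrt{217}$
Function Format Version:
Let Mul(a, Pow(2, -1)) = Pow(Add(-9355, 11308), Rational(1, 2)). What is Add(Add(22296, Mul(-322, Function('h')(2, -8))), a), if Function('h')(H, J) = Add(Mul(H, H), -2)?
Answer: Add(21652, Mul(6, Pow(217, Rational(1, 2)))) ≈ 21740.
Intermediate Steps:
Function('h')(H, J) = Add(-2, Pow(H, 2)) (Function('h')(H, J) = Add(Pow(H, 2), -2) = Add(-2, Pow(H, 2)))
a = Mul(6, Pow(217, Rational(1, 2))) (a = Mul(2, Pow(Add(-9355, 11308), Rational(1, 2))) = Mul(2, Pow(1953, Rational(1, 2))) = Mul(2, Mul(3, Pow(217, Rational(1, 2)))) = Mul(6, Pow(217, Rational(1, 2))) ≈ 88.385)
Add(Add(22296, Mul(-322, Function('h')(2, -8))), a) = Add(Add(22296, Mul(-322, Add(-2, Pow(2, 2)))), Mul(6, Pow(217, Rational(1, 2)))) = Add(Add(22296, Mul(-322, Add(-2, 4))), Mul(6, Pow(217, Rational(1, 2)))) = Add(Add(22296, Mul(-322, 2)), Mul(6, Pow(217, Rational(1, 2)))) = Add(Add(22296, -644), Mul(6, Pow(217, Rational(1, 2)))) = Add(21652, Mul(6, Pow(217, Rational(1, 2))))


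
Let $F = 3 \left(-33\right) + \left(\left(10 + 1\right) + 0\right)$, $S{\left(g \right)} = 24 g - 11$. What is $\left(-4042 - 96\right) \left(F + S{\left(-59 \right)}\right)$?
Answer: $6269070$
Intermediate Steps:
$S{\left(g \right)} = -11 + 24 g$
$F = -88$ ($F = -99 + \left(11 + 0\right) = -99 + 11 = -88$)
$\left(-4042 - 96\right) \left(F + S{\left(-59 \right)}\right) = \left(-4042 - 96\right) \left(-88 + \left(-11 + 24 \left(-59\right)\right)\right) = - 4138 \left(-88 - 1427\right) = \left(-4138\right) \left(-1515\right) = 6269070$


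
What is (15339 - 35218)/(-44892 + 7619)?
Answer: 19879/37273 ≈ 0.53333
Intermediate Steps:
(15339 - 35218)/(-44892 + 7619) = -19879/(-37273) = -19879*(-1/37273) = 19879/37273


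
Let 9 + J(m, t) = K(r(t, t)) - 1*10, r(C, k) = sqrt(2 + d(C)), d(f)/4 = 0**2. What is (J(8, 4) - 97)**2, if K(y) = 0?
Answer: 13456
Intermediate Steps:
d(f) = 0 (d(f) = 4*0**2 = 4*0 = 0)
r(C, k) = sqrt(2) (r(C, k) = sqrt(2 + 0) = sqrt(2))
J(m, t) = -19 (J(m, t) = -9 + (0 - 1*10) = -9 + (0 - 10) = -9 - 10 = -19)
(J(8, 4) - 97)**2 = (-19 - 97)**2 = (-116)**2 = 13456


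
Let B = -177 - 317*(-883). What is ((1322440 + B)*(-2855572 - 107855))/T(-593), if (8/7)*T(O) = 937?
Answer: -5426200788912/937 ≈ -5.7910e+9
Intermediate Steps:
B = 279734 (B = -177 + 279911 = 279734)
T(O) = 6559/8 (T(O) = (7/8)*937 = 6559/8)
((1322440 + B)*(-2855572 - 107855))/T(-593) = ((1322440 + 279734)*(-2855572 - 107855))/(6559/8) = (1602174*(-2963427))*(8/6559) = -4747925690298*8/6559 = -5426200788912/937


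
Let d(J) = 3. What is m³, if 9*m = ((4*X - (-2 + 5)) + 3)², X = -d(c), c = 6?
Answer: 4096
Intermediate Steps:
X = -3 (X = -1*3 = -3)
m = 16 (m = ((4*(-3) - (-2 + 5)) + 3)²/9 = ((-12 - 1*3) + 3)²/9 = ((-12 - 3) + 3)²/9 = (-15 + 3)²/9 = (⅑)*(-12)² = (⅑)*144 = 16)
m³ = 16³ = 4096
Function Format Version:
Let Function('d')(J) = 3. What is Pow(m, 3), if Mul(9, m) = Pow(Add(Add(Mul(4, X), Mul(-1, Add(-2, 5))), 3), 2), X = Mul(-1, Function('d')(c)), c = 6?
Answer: 4096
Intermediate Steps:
X = -3 (X = Mul(-1, 3) = -3)
m = 16 (m = Mul(Rational(1, 9), Pow(Add(Add(Mul(4, -3), Mul(-1, Add(-2, 5))), 3), 2)) = Mul(Rational(1, 9), Pow(Add(Add(-12, Mul(-1, 3)), 3), 2)) = Mul(Rational(1, 9), Pow(Add(Add(-12, -3), 3), 2)) = Mul(Rational(1, 9), Pow(Add(-15, 3), 2)) = Mul(Rational(1, 9), Pow(-12, 2)) = Mul(Rational(1, 9), 144) = 16)
Pow(m, 3) = Pow(16, 3) = 4096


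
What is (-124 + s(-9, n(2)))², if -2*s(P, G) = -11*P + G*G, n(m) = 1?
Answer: 30276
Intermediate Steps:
s(P, G) = -G²/2 + 11*P/2 (s(P, G) = -(-11*P + G*G)/2 = -(-11*P + G²)/2 = -(G² - 11*P)/2 = -G²/2 + 11*P/2)
(-124 + s(-9, n(2)))² = (-124 + (-½*1² + (11/2)*(-9)))² = (-124 + (-½*1 - 99/2))² = (-124 + (-½ - 99/2))² = (-124 - 50)² = (-174)² = 30276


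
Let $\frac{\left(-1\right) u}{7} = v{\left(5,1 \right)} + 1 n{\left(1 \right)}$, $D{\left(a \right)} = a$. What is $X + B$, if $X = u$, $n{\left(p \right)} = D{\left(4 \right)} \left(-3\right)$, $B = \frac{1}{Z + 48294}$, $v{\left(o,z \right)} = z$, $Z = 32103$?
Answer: $\frac{6190570}{80397} \approx 77.0$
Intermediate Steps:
$B = \frac{1}{80397}$ ($B = \frac{1}{32103 + 48294} = \frac{1}{80397} \approx 1.2438 \cdot 10^{-5}$)
$n{\left(p \right)} = -12$ ($n{\left(p \right)} = 4 \left(-3\right) = -12$)
$u = 77$ ($u = - 7 \left(1 + 1 \left(-12\right)\right) = - 7 \left(1 - 12\right) = \left(-7\right) \left(-11\right) = 77$)
$X = 77$
$X + B = 77 + \frac{1}{80397} = \frac{6190570}{80397}$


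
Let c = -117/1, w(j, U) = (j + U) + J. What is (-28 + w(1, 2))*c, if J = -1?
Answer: 3042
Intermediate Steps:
w(j, U) = -1 + U + j (w(j, U) = (j + U) - 1 = (U + j) - 1 = -1 + U + j)
c = -117 (c = -117*1 = -117)
(-28 + w(1, 2))*c = (-28 + (-1 + 2 + 1))*(-117) = (-28 + 2)*(-117) = -26*(-117) = 3042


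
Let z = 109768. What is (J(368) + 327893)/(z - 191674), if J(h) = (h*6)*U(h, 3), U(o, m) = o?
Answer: -1140437/81906 ≈ -13.924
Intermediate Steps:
J(h) = 6*h² (J(h) = (h*6)*h = (6*h)*h = 6*h²)
(J(368) + 327893)/(z - 191674) = (6*368² + 327893)/(109768 - 191674) = (6*135424 + 327893)/(-81906) = (812544 + 327893)*(-1/81906) = 1140437*(-1/81906) = -1140437/81906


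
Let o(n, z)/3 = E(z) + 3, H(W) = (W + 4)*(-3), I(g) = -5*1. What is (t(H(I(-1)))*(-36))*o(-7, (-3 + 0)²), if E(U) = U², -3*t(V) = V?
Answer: 9072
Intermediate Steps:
I(g) = -5
H(W) = -12 - 3*W (H(W) = (4 + W)*(-3) = -12 - 3*W)
t(V) = -V/3
o(n, z) = 9 + 3*z² (o(n, z) = 3*(z² + 3) = 3*(3 + z²) = 9 + 3*z²)
(t(H(I(-1)))*(-36))*o(-7, (-3 + 0)²) = (-(-12 - 3*(-5))/3*(-36))*(9 + 3*((-3 + 0)²)²) = (-(-12 + 15)/3*(-36))*(9 + 3*((-3)²)²) = (-⅓*3*(-36))*(9 + 3*9²) = (-1*(-36))*(9 + 3*81) = 36*(9 + 243) = 36*252 = 9072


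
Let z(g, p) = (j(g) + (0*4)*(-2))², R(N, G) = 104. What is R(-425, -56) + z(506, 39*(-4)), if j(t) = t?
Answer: 256140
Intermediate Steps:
z(g, p) = g² (z(g, p) = (g + (0*4)*(-2))² = (g + 0*(-2))² = (g + 0)² = g²)
R(-425, -56) + z(506, 39*(-4)) = 104 + 506² = 104 + 256036 = 256140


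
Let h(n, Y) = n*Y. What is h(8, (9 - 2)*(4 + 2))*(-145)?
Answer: -48720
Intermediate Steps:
h(n, Y) = Y*n
h(8, (9 - 2)*(4 + 2))*(-145) = (((9 - 2)*(4 + 2))*8)*(-145) = ((7*6)*8)*(-145) = (42*8)*(-145) = 336*(-145) = -48720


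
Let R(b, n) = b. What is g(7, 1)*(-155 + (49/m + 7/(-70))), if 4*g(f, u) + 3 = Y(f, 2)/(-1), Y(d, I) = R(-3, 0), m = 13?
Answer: 0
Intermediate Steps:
Y(d, I) = -3
g(f, u) = 0 (g(f, u) = -¾ + (-3/(-1))/4 = -¾ + (-3*(-1))/4 = -¾ + (¼)*3 = -¾ + ¾ = 0)
g(7, 1)*(-155 + (49/m + 7/(-70))) = 0*(-155 + (49/13 + 7/(-70))) = 0*(-155 + (49*(1/13) + 7*(-1/70))) = 0*(-155 + (49/13 - ⅒)) = 0*(-155 + 477/130) = 0*(-19673/130) = 0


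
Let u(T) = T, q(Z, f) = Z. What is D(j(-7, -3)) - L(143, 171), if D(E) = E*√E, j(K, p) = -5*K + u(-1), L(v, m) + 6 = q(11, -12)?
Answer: -5 + 34*√34 ≈ 193.25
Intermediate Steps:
L(v, m) = 5 (L(v, m) = -6 + 11 = 5)
j(K, p) = -1 - 5*K (j(K, p) = -5*K - 1 = -1 - 5*K)
D(E) = E^(3/2)
D(j(-7, -3)) - L(143, 171) = (-1 - 5*(-7))^(3/2) - 1*5 = (-1 + 35)^(3/2) - 5 = 34^(3/2) - 5 = 34*√34 - 5 = -5 + 34*√34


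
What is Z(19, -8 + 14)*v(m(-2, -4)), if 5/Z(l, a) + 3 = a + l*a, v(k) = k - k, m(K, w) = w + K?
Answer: 0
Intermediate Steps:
m(K, w) = K + w
v(k) = 0
Z(l, a) = 5/(-3 + a + a*l) (Z(l, a) = 5/(-3 + (a + l*a)) = 5/(-3 + (a + a*l)) = 5/(-3 + a + a*l))
Z(19, -8 + 14)*v(m(-2, -4)) = (5/(-3 + (-8 + 14) + (-8 + 14)*19))*0 = (5/(-3 + 6 + 6*19))*0 = (5/(-3 + 6 + 114))*0 = (5/117)*0 = 0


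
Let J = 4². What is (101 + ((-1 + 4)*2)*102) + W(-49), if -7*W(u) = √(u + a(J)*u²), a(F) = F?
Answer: 713 - 3*√87 ≈ 685.02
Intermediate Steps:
J = 16
W(u) = -√(u + 16*u²)/7
(101 + ((-1 + 4)*2)*102) + W(-49) = (101 + ((-1 + 4)*2)*102) - 21*√87/7 = (101 + (3*2)*102) - 21*√87/7 = (101 + 6*102) - 21*√87/7 = (101 + 612) - 3*√87 = 713 - 3*√87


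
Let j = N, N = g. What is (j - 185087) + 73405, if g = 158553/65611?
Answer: -7327409149/65611 ≈ -1.1168e+5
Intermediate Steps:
g = 158553/65611 (g = 158553*(1/65611) = 158553/65611 ≈ 2.4166)
N = 158553/65611 ≈ 2.4166
j = 158553/65611 ≈ 2.4166
(j - 185087) + 73405 = (158553/65611 - 185087) + 73405 = -12143584604/65611 + 73405 = -7327409149/65611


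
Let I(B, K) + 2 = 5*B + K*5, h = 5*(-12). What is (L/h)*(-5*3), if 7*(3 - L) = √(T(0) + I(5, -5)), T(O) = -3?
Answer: ¾ - I*√5/28 ≈ 0.75 - 0.07986*I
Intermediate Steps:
h = -60
I(B, K) = -2 + 5*B + 5*K (I(B, K) = -2 + (5*B + K*5) = -2 + (5*B + 5*K) = -2 + 5*B + 5*K)
L = 3 - I*√5/7 (L = 3 - √(-3 + (-2 + 5*5 + 5*(-5)))/7 = 3 - √(-3 + (-2 + 25 - 25))/7 = 3 - √(-3 - 2)/7 = 3 - I*√5/7 ≈ 3.0 - 0.31944*I)
(L/h)*(-5*3) = ((3 - I*√5/7)/(-60))*(-5*3) = ((3 - I*√5/7)*(-1/60))*(-15) = (-1/20 + I*√5/420)*(-15) = ¾ - I*√5/28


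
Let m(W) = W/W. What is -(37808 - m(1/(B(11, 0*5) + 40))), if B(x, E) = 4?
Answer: -37807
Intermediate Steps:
m(W) = 1
-(37808 - m(1/(B(11, 0*5) + 40))) = -(37808 - 1*1) = -(37808 - 1) = -1*37807 = -37807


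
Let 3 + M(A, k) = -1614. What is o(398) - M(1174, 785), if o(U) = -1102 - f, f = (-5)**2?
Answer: 490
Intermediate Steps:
f = 25
o(U) = -1127 (o(U) = -1102 - 1*25 = -1102 - 25 = -1127)
M(A, k) = -1617 (M(A, k) = -3 - 1614 = -1617)
o(398) - M(1174, 785) = -1127 - 1*(-1617) = -1127 + 1617 = 490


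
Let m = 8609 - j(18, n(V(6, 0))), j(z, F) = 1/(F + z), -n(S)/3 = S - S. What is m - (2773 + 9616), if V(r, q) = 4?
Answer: -68041/18 ≈ -3780.1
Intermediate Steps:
n(S) = 0 (n(S) = -3*(S - S) = -3*0 = 0)
m = 154961/18 (m = 8609 - 1/(0 + 18) = 8609 - 1/18 = 154961/18 ≈ 8608.9)
m - (2773 + 9616) = 154961/18 - (2773 + 9616) = 154961/18 - 1*12389 = 154961/18 - 12389 = -68041/18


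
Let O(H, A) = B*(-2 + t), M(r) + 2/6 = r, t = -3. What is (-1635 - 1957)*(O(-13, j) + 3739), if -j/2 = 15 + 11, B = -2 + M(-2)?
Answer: -40524944/3 ≈ -1.3508e+7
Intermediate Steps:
M(r) = -1/3 + r
B = -13/3 (B = -2 + (-1/3 - 2) = -2 - 7/3 = -13/3 ≈ -4.3333)
j = -52 (j = -2*(15 + 11) = -2*26 = -52)
O(H, A) = 65/3 (O(H, A) = -13*(-2 - 3)/3 = -13/3*(-5) = 65/3)
(-1635 - 1957)*(O(-13, j) + 3739) = (-1635 - 1957)*(65/3 + 3739) = -3592*11282/3 = -40524944/3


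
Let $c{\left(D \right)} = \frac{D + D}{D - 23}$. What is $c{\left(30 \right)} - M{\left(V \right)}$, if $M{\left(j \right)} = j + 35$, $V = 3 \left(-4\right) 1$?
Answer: $- \frac{101}{7} \approx -14.429$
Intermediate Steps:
$c{\left(D \right)} = \frac{2 D}{-23 + D}$
$V = -12$ ($V = \left(-12\right) 1 = -12$)
$M{\left(j \right)} = 35 + j$
$c{\left(30 \right)} - M{\left(V \right)} = 2 \cdot 30 \frac{1}{-23 + 30} - \left(35 - 12\right) = 2 \cdot 30 \cdot \frac{1}{7} - 23 = \frac{60}{7} - 23 = - \frac{101}{7}$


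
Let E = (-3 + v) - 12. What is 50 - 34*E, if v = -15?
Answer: 1070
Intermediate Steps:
E = -30 (E = (-3 - 15) - 12 = -18 - 12 = -30)
50 - 34*E = 50 - 34*(-30) = 50 + 1020 = 1070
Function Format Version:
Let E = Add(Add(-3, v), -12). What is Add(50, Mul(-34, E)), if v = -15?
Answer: 1070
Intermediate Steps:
E = -30 (E = Add(Add(-3, -15), -12) = Add(-18, -12) = -30)
Add(50, Mul(-34, E)) = Add(50, Mul(-34, -30)) = Add(50, 1020) = 1070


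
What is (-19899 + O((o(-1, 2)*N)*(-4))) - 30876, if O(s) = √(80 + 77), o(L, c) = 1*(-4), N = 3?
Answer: -50775 + √157 ≈ -50763.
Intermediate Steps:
o(L, c) = -4
O(s) = √157
(-19899 + O((o(-1, 2)*N)*(-4))) - 30876 = (-19899 + √157) - 30876 = -50775 + √157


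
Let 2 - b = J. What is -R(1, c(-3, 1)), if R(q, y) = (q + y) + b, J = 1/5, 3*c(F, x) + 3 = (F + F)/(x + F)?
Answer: -14/5 ≈ -2.8000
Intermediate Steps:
c(F, x) = -1 + 2*F/(3*(F + x)) (c(F, x) = -1 + ((F + F)/(x + F))/3 = -1 + ((2*F)/(F + x))/3 = -1 + (2*F/(F + x))/3 = -1 + 2*F/(3*(F + x)))
J = 1/5 ≈ 0.20000
b = 9/5 (b = 2 - 1*1/5 = 2 - 1/5 = 9/5 ≈ 1.8000)
R(q, y) = 9/5 + q + y (R(q, y) = (q + y) + 9/5 = 9/5 + q + y)
-R(1, c(-3, 1)) = -(9/5 + 1 + (-1*1 - 1/3*(-3))/(-3 + 1)) = -(9/5 + 1 + (-1 + 1)/(-2)) = -(9/5 + 1 - 1/2*0) = -(9/5 + 1 + 0) = -1*14/5 = -14/5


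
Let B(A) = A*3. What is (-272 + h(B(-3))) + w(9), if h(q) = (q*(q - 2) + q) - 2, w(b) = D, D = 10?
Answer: -174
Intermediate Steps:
B(A) = 3*A
w(b) = 10
h(q) = -2 + q + q*(-2 + q) (h(q) = (q*(-2 + q) + q) - 2 = (q + q*(-2 + q)) - 2 = -2 + q + q*(-2 + q))
(-272 + h(B(-3))) + w(9) = (-272 + (-2 + (3*(-3))**2 - 3*(-3))) + 10 = (-272 + (-2 + (-9)**2 - 1*(-9))) + 10 = (-272 + (-2 + 81 + 9)) + 10 = (-272 + 88) + 10 = -184 + 10 = -174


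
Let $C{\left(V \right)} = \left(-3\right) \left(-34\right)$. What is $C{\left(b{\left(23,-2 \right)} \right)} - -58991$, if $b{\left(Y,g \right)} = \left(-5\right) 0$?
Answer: $59093$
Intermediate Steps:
$b{\left(Y,g \right)} = 0$
$C{\left(V \right)} = 102$
$C{\left(b{\left(23,-2 \right)} \right)} - -58991 = 102 - -58991 = 102 + 58991 = 59093$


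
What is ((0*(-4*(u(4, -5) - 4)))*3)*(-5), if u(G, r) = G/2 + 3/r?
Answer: 0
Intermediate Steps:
u(G, r) = G/2 + 3/r (u(G, r) = G*(½) + 3/r = G/2 + 3/r)
((0*(-4*(u(4, -5) - 4)))*3)*(-5) = ((0*(-4*(((½)*4 + 3/(-5)) - 4)))*3)*(-5) = ((0*(-4*((2 + 3*(-⅕)) - 4)))*3)*(-5) = ((0*(-4*((2 - ⅗) - 4)))*3)*(-5) = ((0*(-4*(7/5 - 4)))*3)*(-5) = ((0*(-4*(-13/5)))*3)*(-5) = ((0*(52/5))*3)*(-5) = (0*3)*(-5) = 0*(-5) = 0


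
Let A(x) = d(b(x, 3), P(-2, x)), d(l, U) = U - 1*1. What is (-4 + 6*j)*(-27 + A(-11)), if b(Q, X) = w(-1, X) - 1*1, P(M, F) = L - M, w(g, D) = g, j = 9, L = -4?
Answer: -1500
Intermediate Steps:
P(M, F) = -4 - M
b(Q, X) = -2 (b(Q, X) = -1 - 1*1 = -1 - 1 = -2)
d(l, U) = -1 + U (d(l, U) = U - 1 = -1 + U)
A(x) = -3 (A(x) = -1 + (-4 - 1*(-2)) = -1 + (-4 + 2) = -1 - 2 = -3)
(-4 + 6*j)*(-27 + A(-11)) = (-4 + 6*9)*(-27 - 3) = (-4 + 54)*(-30) = 50*(-30) = -1500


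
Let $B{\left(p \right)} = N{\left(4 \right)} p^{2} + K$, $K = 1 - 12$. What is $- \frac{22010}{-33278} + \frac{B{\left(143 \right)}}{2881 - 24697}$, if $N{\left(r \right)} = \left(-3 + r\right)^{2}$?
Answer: $- \frac{49991401}{181498212} \approx -0.27544$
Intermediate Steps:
$K = -11$ ($K = 1 - 12 = -11$)
$B{\left(p \right)} = -11 + p^{2}$ ($B{\left(p \right)} = \left(-3 + 4\right)^{2} p^{2} - 11 = 1^{2} p^{2} - 11 = 1 p^{2} - 11 = p^{2} - 11 = -11 + p^{2}$)
$- \frac{22010}{-33278} + \frac{B{\left(143 \right)}}{2881 - 24697} = - \frac{22010}{-33278} + \frac{-11 + 143^{2}}{2881 - 24697} = \left(-22010\right) \left(- \frac{1}{33278}\right) + \frac{-11 + 20449}{-21816} = \frac{11005}{16639} + 20438 \left(- \frac{1}{21816}\right) = \frac{11005}{16639} - \frac{10219}{10908} = - \frac{49991401}{181498212}$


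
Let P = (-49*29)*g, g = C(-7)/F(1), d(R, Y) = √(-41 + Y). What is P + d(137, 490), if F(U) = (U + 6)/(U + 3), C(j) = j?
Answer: 5684 + √449 ≈ 5705.2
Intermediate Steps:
F(U) = (6 + U)/(3 + U)
g = -4 (g = -7*(3 + 1)/(6 + 1) = -7/(7/4) = -7/((¼)*7) = -7/7/4 = -7*4/7 = -4)
P = 5684 (P = -49*29*(-4) = -1421*(-4) = 5684)
P + d(137, 490) = 5684 + √(-41 + 490) = 5684 + √449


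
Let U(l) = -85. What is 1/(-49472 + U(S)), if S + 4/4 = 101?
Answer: -1/49557 ≈ -2.0179e-5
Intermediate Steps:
S = 100 (S = -1 + 101 = 100)
1/(-49472 + U(S)) = 1/(-49472 - 85) = 1/(-49557) = -1/49557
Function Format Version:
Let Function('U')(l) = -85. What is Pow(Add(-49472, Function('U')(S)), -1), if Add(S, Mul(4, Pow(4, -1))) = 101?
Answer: Rational(-1, 49557) ≈ -2.0179e-5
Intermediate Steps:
S = 100 (S = Add(-1, 101) = 100)
Pow(Add(-49472, Function('U')(S)), -1) = Pow(Add(-49472, -85), -1) = Pow(-49557, -1) = Rational(-1, 49557)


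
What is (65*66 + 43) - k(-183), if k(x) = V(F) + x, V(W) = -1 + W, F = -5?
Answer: 4522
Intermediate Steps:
k(x) = -6 + x (k(x) = (-1 - 5) + x = -6 + x)
(65*66 + 43) - k(-183) = (65*66 + 43) - (-6 - 183) = (4290 + 43) - 1*(-189) = 4333 + 189 = 4522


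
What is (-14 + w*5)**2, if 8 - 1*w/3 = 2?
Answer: 5776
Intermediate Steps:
w = 18 (w = 24 - 3*2 = 24 - 6 = 18)
(-14 + w*5)**2 = (-14 + 18*5)**2 = (-14 + 90)**2 = 76**2 = 5776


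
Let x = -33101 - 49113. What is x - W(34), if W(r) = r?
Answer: -82248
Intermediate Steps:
x = -82214
x - W(34) = -82214 - 1*34 = -82214 - 34 = -82248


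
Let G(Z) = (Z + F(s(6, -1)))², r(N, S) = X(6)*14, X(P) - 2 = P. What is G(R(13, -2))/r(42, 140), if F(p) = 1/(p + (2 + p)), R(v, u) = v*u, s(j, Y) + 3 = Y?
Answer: 24649/4032 ≈ 6.1133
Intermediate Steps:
X(P) = 2 + P
s(j, Y) = -3 + Y
r(N, S) = 112 (r(N, S) = (2 + 6)*14 = 8*14 = 112)
R(v, u) = u*v
F(p) = 1/(2 + 2*p)
G(Z) = (-⅙ + Z)² (G(Z) = (Z + 1/(2*(1 + (-3 - 1))))² = (Z + 1/(2*(1 - 4)))² = (Z + (½)/(-3))² = (Z + (½)*(-⅓))² = (Z - ⅙)² = (-⅙ + Z)²)
G(R(13, -2))/r(42, 140) = ((-1 + 6*(-2*13))²/36)/112 = ((-1 + 6*(-26))²/36)*(1/112) = ((-1 - 156)²/36)*(1/112) = ((1/36)*(-157)²)*(1/112) = ((1/36)*24649)*(1/112) = (24649/36)*(1/112) = 24649/4032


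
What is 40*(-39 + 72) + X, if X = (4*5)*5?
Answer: 1420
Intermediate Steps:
X = 100 (X = 20*5 = 100)
40*(-39 + 72) + X = 40*(-39 + 72) + 100 = 40*33 + 100 = 1320 + 100 = 1420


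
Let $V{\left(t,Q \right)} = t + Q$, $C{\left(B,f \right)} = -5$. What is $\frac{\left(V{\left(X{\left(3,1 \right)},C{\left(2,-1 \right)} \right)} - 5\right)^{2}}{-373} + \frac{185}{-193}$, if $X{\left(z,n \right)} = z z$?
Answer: $- \frac{69198}{71989} \approx -0.96123$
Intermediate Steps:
$X{\left(z,n \right)} = z^{2}$
$V{\left(t,Q \right)} = Q + t$
$\frac{\left(V{\left(X{\left(3,1 \right)},C{\left(2,-1 \right)} \right)} - 5\right)^{2}}{-373} + \frac{185}{-193} = \frac{\left(\left(-5 + 3^{2}\right) - 5\right)^{2}}{-373} + \frac{185}{-193} = \left(\left(-5 + 9\right) - 5\right)^{2} \left(- \frac{1}{373}\right) + 185 \left(- \frac{1}{193}\right) = \left(4 - 5\right)^{2} \left(- \frac{1}{373}\right) - \frac{185}{193} = \left(-1\right)^{2} \left(- \frac{1}{373}\right) - \frac{185}{193} = 1 \left(- \frac{1}{373}\right) - \frac{185}{193} = - \frac{1}{373} - \frac{185}{193} = - \frac{69198}{71989}$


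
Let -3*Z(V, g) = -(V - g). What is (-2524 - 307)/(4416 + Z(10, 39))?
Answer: -8493/13219 ≈ -0.64248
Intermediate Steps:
Z(V, g) = -g/3 + V/3 (Z(V, g) = -(-1)*(V - g)/3 = -(g - V)/3 = -g/3 + V/3)
(-2524 - 307)/(4416 + Z(10, 39)) = (-2524 - 307)/(4416 + (-⅓*39 + (⅓)*10)) = -2831/(4416 + (-13 + 10/3)) = -2831/(4416 - 29/3) = -2831/13219/3 = -2831*3/13219 = -8493/13219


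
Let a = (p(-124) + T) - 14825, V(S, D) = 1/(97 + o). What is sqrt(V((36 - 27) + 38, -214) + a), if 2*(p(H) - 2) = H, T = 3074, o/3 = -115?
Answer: I*sqrt(181605998)/124 ≈ 108.68*I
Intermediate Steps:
o = -345 (o = 3*(-115) = -345)
p(H) = 2 + H/2
V(S, D) = -1/248 (V(S, D) = 1/(97 - 345) = 1/(-248) = -1/248)
a = -11811 (a = ((2 + (1/2)*(-124)) + 3074) - 14825 = ((2 - 62) + 3074) - 14825 = (-60 + 3074) - 14825 = 3014 - 14825 = -11811)
sqrt(V((36 - 27) + 38, -214) + a) = sqrt(-1/248 - 11811) = sqrt(-2929129/248) = I*sqrt(181605998)/124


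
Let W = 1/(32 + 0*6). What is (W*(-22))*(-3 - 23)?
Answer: 143/8 ≈ 17.875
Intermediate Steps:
W = 1/32 (W = 1/(32 + 0) = 1/32 ≈ 0.031250)
(W*(-22))*(-3 - 23) = ((1/32)*(-22))*(-3 - 23) = -11/16*(-26) = 143/8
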